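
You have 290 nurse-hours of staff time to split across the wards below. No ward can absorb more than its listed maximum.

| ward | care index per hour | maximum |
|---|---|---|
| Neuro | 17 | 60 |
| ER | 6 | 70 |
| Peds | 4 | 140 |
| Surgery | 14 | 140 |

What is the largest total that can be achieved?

Rank by care index per hour: Neuro 17 > Surgery 14 > ER 6 > Peds 4.
Neuro takes 60 to reach its cap of 60 → 230 left.
Surgery takes 140 to reach its cap of 140 → 90 left.
ER: +70 to 70 (cap) → 20 left.
Only 20 left; Peds takes them to reach 20.
Total = 17×60 + 6×70 + 4×20 + 14×140 = 3480.

3480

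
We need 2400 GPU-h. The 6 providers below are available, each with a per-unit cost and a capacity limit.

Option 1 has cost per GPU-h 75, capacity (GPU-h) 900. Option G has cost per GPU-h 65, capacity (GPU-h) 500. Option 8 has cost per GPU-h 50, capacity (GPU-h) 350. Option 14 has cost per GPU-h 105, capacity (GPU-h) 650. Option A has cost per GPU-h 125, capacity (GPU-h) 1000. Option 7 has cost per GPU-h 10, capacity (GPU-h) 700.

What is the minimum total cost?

120750

Use providers in increasing cost order.
Take 700 from Option 7 at 10 — need 1700 more.
Option 8 at 50: take all 350 GPU-h — 1350 still needed.
Option G at 65: take all 500 GPU-h — 850 still needed.
Option 1 at 75: take 850 of its 900 — requirement met.
Option 14, Option A: unused.
Cost = 700×10 + 350×50 + 500×65 + 850×75 = 120750.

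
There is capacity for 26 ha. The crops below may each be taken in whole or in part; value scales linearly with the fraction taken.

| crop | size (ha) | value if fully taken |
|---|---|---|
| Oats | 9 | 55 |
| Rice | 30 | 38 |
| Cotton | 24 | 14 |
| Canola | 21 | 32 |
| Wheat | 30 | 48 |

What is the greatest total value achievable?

82.2

Rank by value-to-size ratio: Oats 55/9≈6.11, Wheat 48/30≈1.6, Canola 32/21≈1.52, Rice 38/30≈1.27, Cotton 14/24≈0.583.
Take all of Oats (9 ha, value 55) — 17 ha left.
Only 17 ha remain; take 17/30 of Wheat for value 48×17/30 = 27.2.
Total value = 82.2.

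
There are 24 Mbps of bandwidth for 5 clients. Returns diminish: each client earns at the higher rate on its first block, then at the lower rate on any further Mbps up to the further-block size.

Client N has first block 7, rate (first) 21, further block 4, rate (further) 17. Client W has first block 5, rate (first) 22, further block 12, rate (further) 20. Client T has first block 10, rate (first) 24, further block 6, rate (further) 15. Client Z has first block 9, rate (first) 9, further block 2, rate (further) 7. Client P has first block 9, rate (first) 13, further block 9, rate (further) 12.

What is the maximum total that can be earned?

537

Order all 10 blocks by rate: Client T/tier1 24 > Client W/tier1 22 > Client N/tier1 21 > Client W/tier2 20 > Client N/tier2 17 > Client T/tier2 15 > Client P/tier1 13 > Client P/tier2 12 > Client Z/tier1 9 > Client Z/tier2 7.
Client T/tier1 (24): +10 → 14 left.
Fill Client W tier1 block (5 at 22) → 9 left.
Fill Client N tier1 block (7 at 21) → 2 left.
Client W/tier2: +2 of 12 at 20; pool empty.
Total = 24×10 + 22×5 + 21×7 + 20×2 = 537.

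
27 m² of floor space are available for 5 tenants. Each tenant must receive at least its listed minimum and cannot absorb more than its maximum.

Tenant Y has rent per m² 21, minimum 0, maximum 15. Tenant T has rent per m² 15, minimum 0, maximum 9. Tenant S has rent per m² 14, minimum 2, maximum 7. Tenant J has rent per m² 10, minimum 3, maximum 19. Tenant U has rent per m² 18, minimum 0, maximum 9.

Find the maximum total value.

Meeting every minimum uses 0+0+2+3+0 = 5 m², leaving 22.
Order the tenants by rent per m²: Tenant Y 21 > Tenant U 18 > Tenant T 15 > Tenant S 14 > Tenant J 10.
Give Tenant Y 15 more to hit its cap of 15 — 7 left.
Only 7 left; Tenant U takes them to reach 7.
Total = 21×15 + 14×2 + 10×3 + 18×7 = 499.

499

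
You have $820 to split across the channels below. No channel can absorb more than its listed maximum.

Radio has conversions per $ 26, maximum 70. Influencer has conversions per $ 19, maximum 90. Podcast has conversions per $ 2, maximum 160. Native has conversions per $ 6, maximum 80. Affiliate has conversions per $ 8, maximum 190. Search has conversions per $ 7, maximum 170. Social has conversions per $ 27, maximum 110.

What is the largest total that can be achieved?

9910

Highest conversions per $ first: Social 27 > Radio 26 > Influencer 19 > Affiliate 8 > Search 7 > Native 6 > Podcast 2.
Social takes 110 to reach its cap of 110 — 710 left.
Give Radio 70 to hit its cap of 70 — 640 left.
Give Influencer 90 to hit its cap of 90 — 550 left.
Give Affiliate 190 to hit its cap of 190 — 360 left.
Give Search 170 to hit its cap of 170 — 190 left.
Native takes 80 to reach its cap of 80 — 110 left.
Podcast has room for 160 but only 110 remain, so it gets 110.
Total = 26×70 + 19×90 + 2×110 + 6×80 + 8×190 + 7×170 + 27×110 = 9910.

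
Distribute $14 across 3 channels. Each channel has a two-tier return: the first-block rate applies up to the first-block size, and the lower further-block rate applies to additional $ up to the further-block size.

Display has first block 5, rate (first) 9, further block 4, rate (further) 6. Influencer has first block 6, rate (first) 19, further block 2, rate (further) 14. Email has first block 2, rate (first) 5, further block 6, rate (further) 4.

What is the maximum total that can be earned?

193

Rank every tier by rate: Influencer/tier1 19 > Influencer/tier2 14 > Display/tier1 9 > Display/tier2 6 > Email/tier1 5 > Email/tier2 4.
Influencer/tier1 (19): +6 — 8 left.
Influencer tier2 at 14: fill all 2 — 6 left.
Display/tier1 (9): +5 — 1 left.
Display/tier2: +1 of 4 at 6; pool empty.
Total = 19×6 + 14×2 + 9×5 + 6×1 = 193.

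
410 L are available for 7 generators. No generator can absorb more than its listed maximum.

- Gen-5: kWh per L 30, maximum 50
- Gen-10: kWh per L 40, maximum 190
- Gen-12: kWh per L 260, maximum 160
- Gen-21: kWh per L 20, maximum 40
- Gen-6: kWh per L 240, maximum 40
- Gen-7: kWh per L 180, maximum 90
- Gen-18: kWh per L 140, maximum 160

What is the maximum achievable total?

84200

Rank by kWh per L: Gen-12 260 > Gen-6 240 > Gen-7 180 > Gen-18 140 > Gen-10 40 > Gen-5 30 > Gen-21 20.
Give Gen-12 160 to hit its cap of 160 ; 250 left.
Give Gen-6 40 to hit its cap of 40 ; 210 left.
Gen-7 takes 90 to reach its cap of 90 ; 120 left.
Only 120 left; Gen-18 takes them to reach 120.
Total = 260×160 + 240×40 + 180×90 + 140×120 = 84200.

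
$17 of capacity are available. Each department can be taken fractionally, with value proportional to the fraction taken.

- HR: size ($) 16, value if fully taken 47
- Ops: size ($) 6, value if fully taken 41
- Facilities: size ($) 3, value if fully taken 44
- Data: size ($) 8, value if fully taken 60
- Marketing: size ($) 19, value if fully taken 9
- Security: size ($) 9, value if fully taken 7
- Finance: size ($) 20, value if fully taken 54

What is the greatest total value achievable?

Sort by value density: Facilities 44/3≈14.7, Data 60/8≈7.5, Ops 41/6≈6.83, HR 47/16≈2.94, Finance 54/20≈2.7, Security 7/9≈0.778, Marketing 9/19≈0.474.
Facilities: take in full, 3 $ for value 44 — 14 left.
Data: take in full, 8 $ for value 60 — 6 left.
Take all of Ops (6 $, value 41) — 0 $ left.
Total value = 145.

145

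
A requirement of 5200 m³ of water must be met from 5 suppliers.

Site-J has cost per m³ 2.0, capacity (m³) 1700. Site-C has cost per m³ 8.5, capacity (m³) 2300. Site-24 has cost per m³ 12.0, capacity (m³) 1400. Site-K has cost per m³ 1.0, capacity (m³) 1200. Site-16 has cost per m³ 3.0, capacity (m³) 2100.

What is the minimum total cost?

12600

Cheapest first:
Take 1200 from Site-K at 1.0 ; need 4000 more.
Take 1700 from Site-J at 2.0 ; need 2300 more.
Site-16 (3.0): use full 2100 ; 200 m³ to go.
Take 200 from Site-C at 8.5 to finish.
Site-24: unused.
Cost = 1200×1.0 + 1700×2.0 + 2100×3.0 + 200×8.5 = 12600.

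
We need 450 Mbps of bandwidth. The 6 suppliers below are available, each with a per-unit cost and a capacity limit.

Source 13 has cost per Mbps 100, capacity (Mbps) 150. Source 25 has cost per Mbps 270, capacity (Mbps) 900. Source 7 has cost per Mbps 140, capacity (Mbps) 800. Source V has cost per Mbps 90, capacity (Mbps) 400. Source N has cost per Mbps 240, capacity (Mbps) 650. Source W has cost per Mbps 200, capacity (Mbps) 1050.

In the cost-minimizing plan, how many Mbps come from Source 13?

50

Use suppliers in increasing cost order.
Take 400 from Source V at 90 ; need 50 more.
Source 13 at 100: take 50 of its 150 ; requirement met.
Source 7, Source W, Source N, Source 25: unused.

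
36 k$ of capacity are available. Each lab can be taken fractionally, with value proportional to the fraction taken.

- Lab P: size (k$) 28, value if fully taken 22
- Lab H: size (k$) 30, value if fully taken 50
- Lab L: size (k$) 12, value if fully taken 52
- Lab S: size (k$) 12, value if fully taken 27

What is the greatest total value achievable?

99

Rank by value-to-size ratio: Lab L 52/12≈4.33, Lab S 27/12≈2.25, Lab H 50/30≈1.67, Lab P 22/28≈0.786.
Take all of Lab L (12 k$, value 52) ; 24 k$ left.
Take all of Lab S (12 k$, value 27) ; 12 k$ left.
Only 12 k$ remain; take 12/30 of Lab H for value 50×12/30 = 20.
Total value = 99.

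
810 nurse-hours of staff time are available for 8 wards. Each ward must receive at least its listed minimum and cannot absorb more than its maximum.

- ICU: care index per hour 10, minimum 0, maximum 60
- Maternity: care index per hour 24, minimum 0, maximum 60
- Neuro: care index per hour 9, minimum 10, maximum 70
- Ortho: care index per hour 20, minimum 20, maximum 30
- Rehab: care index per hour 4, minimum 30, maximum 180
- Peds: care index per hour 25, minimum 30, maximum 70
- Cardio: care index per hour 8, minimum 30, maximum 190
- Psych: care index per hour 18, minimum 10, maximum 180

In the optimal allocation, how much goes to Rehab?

Meeting every minimum uses 0+0+10+20+30+30+30+10 = 130 nurse-hours, leaving 680.
Rank by care index per hour: Peds 25 > Maternity 24 > Ortho 20 > Psych 18 > ICU 10 > Neuro 9 > Cardio 8 > Rehab 4.
Give Peds 40 more to hit its cap of 70 ; 640 left.
Maternity: +60 to 60 (cap) ; 580 left.
Ortho: +10 to 30 (cap) ; 570 left.
Give Psych 170 more to hit its cap of 180 ; 400 left.
Give ICU 60 more to hit its cap of 60 ; 340 left.
Neuro: +60 to 70 (cap) ; 280 left.
Cardio takes 160 more to reach its cap of 190 ; 120 left.
Rehab has room for 150 more but only 120 remain, so it gets 150.

150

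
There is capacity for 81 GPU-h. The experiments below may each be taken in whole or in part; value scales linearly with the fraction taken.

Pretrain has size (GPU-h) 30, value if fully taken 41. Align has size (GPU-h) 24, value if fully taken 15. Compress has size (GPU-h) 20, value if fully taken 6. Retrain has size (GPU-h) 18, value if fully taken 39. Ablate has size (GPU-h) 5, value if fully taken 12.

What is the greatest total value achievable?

108.2

Best value per unit of size first: Ablate 12/5≈2.4, Retrain 39/18≈2.17, Pretrain 41/30≈1.37, Align 15/24≈0.625, Compress 6/20≈0.3.
Ablate: take in full, 5 GPU-h for value 12 → 76 left.
Retrain: take in full, 18 GPU-h for value 39 → 58 left.
Take all of Pretrain (30 GPU-h, value 41) → 28 GPU-h left.
Take all of Align (24 GPU-h, value 15) → 4 GPU-h left.
4 GPU-h left: a 4/20 share of Compress gives 6×4/20 = 1.2.
Total value = 108.2.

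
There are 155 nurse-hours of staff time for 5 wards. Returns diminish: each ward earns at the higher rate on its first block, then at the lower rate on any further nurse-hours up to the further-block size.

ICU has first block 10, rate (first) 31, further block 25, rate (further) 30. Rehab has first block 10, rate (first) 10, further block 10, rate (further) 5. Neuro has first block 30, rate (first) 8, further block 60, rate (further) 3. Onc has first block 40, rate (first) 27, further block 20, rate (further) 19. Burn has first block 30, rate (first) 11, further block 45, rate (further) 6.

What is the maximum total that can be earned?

Rank every tier by rate: ICU/T1 31 > ICU/T2 30 > Onc/T1 27 > Onc/T2 19 > Burn/T1 11 > Rehab/T1 10 > Neuro/T1 8 > Burn/T2 6 > Rehab/T2 5 > Neuro/T2 3.
Fill ICU T1 block (10 at 31) → 145 left.
ICU T2 at 30: fill all 25 → 120 left.
Onc T1 at 27: fill all 40 → 80 left.
Fill Onc T2 block (20 at 19) → 60 left.
Fill Burn T1 block (30 at 11) → 30 left.
Fill Rehab T1 block (10 at 10) → 20 left.
Neuro T1 at 8: only 20 left, fill 20.
Total = 31×10 + 30×25 + 27×40 + 19×20 + 11×30 + 10×10 + 8×20 = 3110.

3110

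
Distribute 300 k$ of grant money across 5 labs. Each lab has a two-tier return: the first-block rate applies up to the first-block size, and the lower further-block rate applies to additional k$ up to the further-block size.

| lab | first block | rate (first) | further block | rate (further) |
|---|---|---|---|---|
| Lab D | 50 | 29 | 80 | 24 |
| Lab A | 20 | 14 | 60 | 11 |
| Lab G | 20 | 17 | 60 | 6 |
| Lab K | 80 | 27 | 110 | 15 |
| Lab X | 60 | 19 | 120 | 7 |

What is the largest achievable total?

Treat each block as its own option and order by rate: Lab D/tier1 29 > Lab K/tier1 27 > Lab D/tier2 24 > Lab X/tier1 19 > Lab G/tier1 17 > Lab K/tier2 15 > Lab A/tier1 14 > Lab A/tier2 11 > Lab X/tier2 7 > Lab G/tier2 6.
Lab D tier1 at 29: fill all 50 → 250 left.
Lab K tier1 at 27: fill all 80 → 170 left.
Lab D/tier2 (24): +80 → 90 left.
Lab X tier1 at 19: fill all 60 → 30 left.
Lab G tier1 at 17: fill all 20 → 10 left.
Lab K/tier2: +10 of 110 at 15; pool empty.
Total = 29×50 + 27×80 + 24×80 + 19×60 + 17×20 + 15×10 = 7160.

7160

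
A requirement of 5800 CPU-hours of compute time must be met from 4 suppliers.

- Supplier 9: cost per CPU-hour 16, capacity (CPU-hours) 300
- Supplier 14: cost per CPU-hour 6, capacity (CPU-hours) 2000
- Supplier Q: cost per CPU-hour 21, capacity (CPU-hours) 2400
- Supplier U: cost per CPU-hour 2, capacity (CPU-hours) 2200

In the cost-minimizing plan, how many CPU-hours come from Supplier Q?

Use suppliers in increasing cost order.
Supplier U at 2: take all 2200 CPU-hours — 3600 still needed.
Take 2000 from Supplier 14 at 6 — need 1600 more.
Supplier 9 at 16: take all 300 CPU-hours — 1300 still needed.
Supplier Q at 21: take 1300 of its 2400 — requirement met.

1300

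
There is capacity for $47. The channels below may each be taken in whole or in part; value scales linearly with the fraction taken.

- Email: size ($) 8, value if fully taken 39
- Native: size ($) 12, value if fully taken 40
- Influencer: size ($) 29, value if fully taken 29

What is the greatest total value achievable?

106

Sort by value density: Email 39/8≈4.88, Native 40/12≈3.33, Influencer 29/29≈1.
All 8 $ of Email fit (value 39) → 39 remain.
All 12 $ of Native fit (value 40) → 27 remain.
Only 27 $ remain; take 27/29 of Influencer for value 29×27/29 = 27.
Total value = 106.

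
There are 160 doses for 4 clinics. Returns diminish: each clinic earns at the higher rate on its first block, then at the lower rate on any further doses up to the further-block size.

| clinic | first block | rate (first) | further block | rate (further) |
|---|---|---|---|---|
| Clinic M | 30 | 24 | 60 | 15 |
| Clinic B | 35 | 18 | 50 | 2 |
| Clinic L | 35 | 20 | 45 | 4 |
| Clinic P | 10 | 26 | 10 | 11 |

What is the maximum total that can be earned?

3060

Order all 8 blocks by rate: Clinic P/first 26 > Clinic M/first 24 > Clinic L/first 20 > Clinic B/first 18 > Clinic M/second 15 > Clinic P/second 11 > Clinic L/second 4 > Clinic B/second 2.
Clinic P/first (26): +10 → 150 left.
Clinic M/first (24): +30 → 120 left.
Clinic L first at 20: fill all 35 → 85 left.
Clinic B first at 18: fill all 35 → 50 left.
Clinic M/second: +50 of 60 at 15; pool empty.
Total = 26×10 + 24×30 + 20×35 + 18×35 + 15×50 = 3060.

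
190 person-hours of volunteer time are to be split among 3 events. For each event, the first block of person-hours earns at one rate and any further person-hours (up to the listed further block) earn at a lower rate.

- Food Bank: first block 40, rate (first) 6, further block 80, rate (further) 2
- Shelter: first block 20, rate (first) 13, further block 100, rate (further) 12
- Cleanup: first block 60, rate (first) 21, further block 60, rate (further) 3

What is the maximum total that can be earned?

Treat each block as its own option and order by rate: Cleanup/tier1 21 > Shelter/tier1 13 > Shelter/tier2 12 > Food Bank/tier1 6 > Cleanup/tier2 3 > Food Bank/tier2 2.
Cleanup/tier1 (21): +60 ; 130 left.
Fill Shelter tier1 block (20 at 13) ; 110 left.
Shelter tier2 at 12: fill all 100 ; 10 left.
Food Bank tier1 at 6: only 10 left, fill 10.
Total = 21×60 + 13×20 + 12×100 + 6×10 = 2780.

2780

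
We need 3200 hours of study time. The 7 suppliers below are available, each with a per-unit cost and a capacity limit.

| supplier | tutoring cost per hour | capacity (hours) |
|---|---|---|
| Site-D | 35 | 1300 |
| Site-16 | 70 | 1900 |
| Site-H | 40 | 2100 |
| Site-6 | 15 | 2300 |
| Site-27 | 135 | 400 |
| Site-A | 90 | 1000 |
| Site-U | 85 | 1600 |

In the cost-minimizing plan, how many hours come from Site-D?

900

Fill from the cheapest supplier first.
Take 2300 from Site-6 at 15 → need 900 more.
Site-D (35): take the remaining 900 → done.
Site-H, Site-16, Site-U, Site-A, Site-27: unused.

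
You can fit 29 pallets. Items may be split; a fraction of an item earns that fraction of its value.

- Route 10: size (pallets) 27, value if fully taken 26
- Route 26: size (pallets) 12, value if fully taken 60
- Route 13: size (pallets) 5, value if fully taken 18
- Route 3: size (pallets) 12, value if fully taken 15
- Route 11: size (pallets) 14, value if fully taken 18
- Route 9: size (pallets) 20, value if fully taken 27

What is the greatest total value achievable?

Best value per unit of size first: Route 26 60/12≈5, Route 13 18/5≈3.6, Route 9 27/20≈1.35, Route 11 18/14≈1.29, Route 3 15/12≈1.25, Route 10 26/27≈0.963.
Take all of Route 26 (12 pallets, value 60) — 17 pallets left.
All 5 pallets of Route 13 fit (value 18) — 12 remain.
Fill the last 12 pallets with part of Route 9: 12/20 of it earns 16.2.
Total value = 94.2.

94.2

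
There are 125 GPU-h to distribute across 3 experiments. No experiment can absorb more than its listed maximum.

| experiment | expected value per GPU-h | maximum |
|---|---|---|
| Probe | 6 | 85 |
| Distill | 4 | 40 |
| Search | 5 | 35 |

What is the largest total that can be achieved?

Rank by expected value per GPU-h: Probe 6 > Search 5 > Distill 4.
Give Probe 85 to hit its cap of 85 ; 40 left.
Search: +35 to 35 (cap) ; 5 left.
Distill has room for 40 but only 5 remain, so it gets 5.
Total = 6×85 + 4×5 + 5×35 = 705.

705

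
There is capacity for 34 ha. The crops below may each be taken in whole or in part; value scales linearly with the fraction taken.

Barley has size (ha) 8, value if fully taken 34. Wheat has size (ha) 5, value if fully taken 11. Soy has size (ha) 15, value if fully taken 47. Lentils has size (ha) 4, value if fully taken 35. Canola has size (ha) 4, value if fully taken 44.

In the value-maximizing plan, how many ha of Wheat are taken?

3

Best value per unit of size first: Canola 44/4≈11, Lentils 35/4≈8.75, Barley 34/8≈4.25, Soy 47/15≈3.13, Wheat 11/5≈2.2.
All 4 ha of Canola fit (value 44) ; 30 remain.
All 4 ha of Lentils fit (value 35) ; 26 remain.
Take all of Barley (8 ha, value 34) ; 18 ha left.
Soy: take in full, 15 ha for value 47 ; 3 left.
3 ha left: a 3/5 share of Wheat gives 11×3/5 = 6.6.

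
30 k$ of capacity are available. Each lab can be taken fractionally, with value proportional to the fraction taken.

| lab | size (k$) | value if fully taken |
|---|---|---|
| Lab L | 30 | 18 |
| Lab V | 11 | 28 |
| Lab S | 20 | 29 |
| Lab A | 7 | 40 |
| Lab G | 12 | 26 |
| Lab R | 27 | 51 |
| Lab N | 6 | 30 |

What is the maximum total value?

Sort by value density: Lab A 40/7≈5.71, Lab N 30/6≈5, Lab V 28/11≈2.55, Lab G 26/12≈2.17, Lab R 51/27≈1.89, Lab S 29/20≈1.45, Lab L 18/30≈0.6.
Take all of Lab A (7 k$, value 40) → 23 k$ left.
All 6 k$ of Lab N fit (value 30) → 17 remain.
Take all of Lab V (11 k$, value 28) → 6 k$ left.
Only 6 k$ remain; take 6/12 of Lab G for value 26×6/12 = 13.
Total value = 111.

111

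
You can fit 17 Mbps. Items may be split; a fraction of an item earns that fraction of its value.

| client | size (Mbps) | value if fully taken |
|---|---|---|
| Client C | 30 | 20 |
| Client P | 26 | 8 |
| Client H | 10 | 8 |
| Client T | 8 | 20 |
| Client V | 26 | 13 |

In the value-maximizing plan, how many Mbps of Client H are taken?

9

Rank by value-to-size ratio: Client T 20/8≈2.5, Client H 8/10≈0.8, Client C 20/30≈0.667, Client V 13/26≈0.5, Client P 8/26≈0.308.
Client T: take in full, 8 Mbps for value 20 — 9 left.
9 Mbps left: a 9/10 share of Client H gives 8×9/10 = 7.2.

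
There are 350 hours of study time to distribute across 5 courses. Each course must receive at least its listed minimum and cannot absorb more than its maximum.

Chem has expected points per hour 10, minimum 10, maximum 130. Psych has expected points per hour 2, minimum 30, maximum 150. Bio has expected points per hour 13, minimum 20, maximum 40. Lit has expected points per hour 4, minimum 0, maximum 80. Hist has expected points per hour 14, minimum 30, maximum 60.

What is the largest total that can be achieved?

3060

Meeting every minimum uses 10+30+20+0+30 = 90 hours, leaving 260.
Order the courses by expected points per hour: Hist 14 > Bio 13 > Chem 10 > Lit 4 > Psych 2.
Hist: +30 to 60 (cap) — 230 left.
Bio takes 20 more to reach its cap of 40 — 210 left.
Give Chem 120 more to hit its cap of 130 — 90 left.
Give Lit 80 more to hit its cap of 80 — 10 left.
Psych has room for 120 more but only 10 remain, so it gets 40.
Total = 10×130 + 2×40 + 13×40 + 4×80 + 14×60 = 3060.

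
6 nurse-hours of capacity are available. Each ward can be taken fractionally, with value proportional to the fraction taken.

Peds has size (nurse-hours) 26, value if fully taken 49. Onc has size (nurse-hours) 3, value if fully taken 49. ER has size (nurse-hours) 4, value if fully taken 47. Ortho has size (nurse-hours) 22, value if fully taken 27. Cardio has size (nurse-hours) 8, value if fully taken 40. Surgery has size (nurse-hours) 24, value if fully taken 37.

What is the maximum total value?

Sort by value density: Onc 49/3≈16.3, ER 47/4≈11.8, Cardio 40/8≈5, Peds 49/26≈1.88, Surgery 37/24≈1.54, Ortho 27/22≈1.23.
All 3 nurse-hours of Onc fit (value 49) — 3 remain.
Fill the last 3 nurse-hours with part of ER: 3/4 of it earns 35.25.
Total value = 84.25.

84.25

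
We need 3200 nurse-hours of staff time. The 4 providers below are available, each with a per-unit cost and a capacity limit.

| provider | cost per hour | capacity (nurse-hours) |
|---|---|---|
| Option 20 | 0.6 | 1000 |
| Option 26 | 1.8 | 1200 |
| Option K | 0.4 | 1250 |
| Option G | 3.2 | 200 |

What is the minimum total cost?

Cheapest first:
Take 1250 from Option K at 0.4 → need 1950 more.
Option 20 (0.6): use full 1000 → 950 nurse-hours to go.
Take 950 from Option 26 at 1.8 to finish.
Option G: unused.
Cost = 1250×0.4 + 1000×0.6 + 950×1.8 = 2810.

2810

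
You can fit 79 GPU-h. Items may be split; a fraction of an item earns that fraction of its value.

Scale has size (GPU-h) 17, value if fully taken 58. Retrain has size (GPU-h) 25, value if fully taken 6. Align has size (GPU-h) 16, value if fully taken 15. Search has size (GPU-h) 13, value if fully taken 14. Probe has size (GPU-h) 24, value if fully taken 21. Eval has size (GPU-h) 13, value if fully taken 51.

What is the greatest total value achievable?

155.5

Rank by value-to-size ratio: Eval 51/13≈3.92, Scale 58/17≈3.41, Search 14/13≈1.08, Align 15/16≈0.938, Probe 21/24≈0.875, Retrain 6/25≈0.24.
Take all of Eval (13 GPU-h, value 51) ; 66 GPU-h left.
All 17 GPU-h of Scale fit (value 58) ; 49 remain.
Search: take in full, 13 GPU-h for value 14 ; 36 left.
All 16 GPU-h of Align fit (value 15) ; 20 remain.
Fill the last 20 GPU-h with part of Probe: 20/24 of it earns 17.5.
Total value = 155.5.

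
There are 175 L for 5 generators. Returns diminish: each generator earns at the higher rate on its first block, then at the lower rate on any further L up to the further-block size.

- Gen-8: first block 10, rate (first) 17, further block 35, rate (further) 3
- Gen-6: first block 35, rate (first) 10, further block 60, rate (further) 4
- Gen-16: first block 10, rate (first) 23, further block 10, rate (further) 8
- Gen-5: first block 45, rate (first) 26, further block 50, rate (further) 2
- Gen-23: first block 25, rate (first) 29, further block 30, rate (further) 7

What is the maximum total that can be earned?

2975

Order all 10 blocks by rate: Gen-23/tier1 29 > Gen-5/tier1 26 > Gen-16/tier1 23 > Gen-8/tier1 17 > Gen-6/tier1 10 > Gen-16/tier2 8 > Gen-23/tier2 7 > Gen-6/tier2 4 > Gen-8/tier2 3 > Gen-5/tier2 2.
Fill Gen-23 tier1 block (25 at 29) — 150 left.
Fill Gen-5 tier1 block (45 at 26) — 105 left.
Gen-16 tier1 at 23: fill all 10 — 95 left.
Gen-8/tier1 (17): +10 — 85 left.
Gen-6 tier1 at 10: fill all 35 — 50 left.
Gen-16 tier2 at 8: fill all 10 — 40 left.
Gen-23/tier2 (7): +30 — 10 left.
Gen-6/tier2: +10 of 60 at 4; pool empty.
Total = 29×25 + 26×45 + 23×10 + 17×10 + 10×35 + 8×10 + 7×30 + 4×10 = 2975.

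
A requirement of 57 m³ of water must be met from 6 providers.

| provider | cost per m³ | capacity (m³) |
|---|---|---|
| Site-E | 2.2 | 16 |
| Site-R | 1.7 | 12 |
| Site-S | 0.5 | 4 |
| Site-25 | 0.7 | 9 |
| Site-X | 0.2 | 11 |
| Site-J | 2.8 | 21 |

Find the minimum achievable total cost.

80.1

Use providers in increasing cost order.
Site-X (0.2): use full 11 ; 46 m³ to go.
Site-S (0.5): use full 4 ; 42 m³ to go.
Site-25 (0.7): use full 9 ; 33 m³ to go.
Site-R (1.7): use full 12 ; 21 m³ to go.
Site-E (2.2): use full 16 ; 5 m³ to go.
Site-J at 2.8: take 5 of its 21 ; requirement met.
Cost = 11×0.2 + 4×0.5 + 9×0.7 + 12×1.7 + 16×2.2 + 5×2.8 = 80.1.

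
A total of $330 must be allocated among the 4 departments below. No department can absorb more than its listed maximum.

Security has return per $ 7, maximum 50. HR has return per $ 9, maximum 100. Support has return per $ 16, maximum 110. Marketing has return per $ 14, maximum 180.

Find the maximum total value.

4640

Highest return per $ first: Support 16 > Marketing 14 > HR 9 > Security 7.
Support takes 110 to reach its cap of 110 → 220 left.
Marketing takes 180 to reach its cap of 180 → 40 left.
HR: +40 (room for 100) → 40. Pool exhausted.
Total = 9×40 + 16×110 + 14×180 = 4640.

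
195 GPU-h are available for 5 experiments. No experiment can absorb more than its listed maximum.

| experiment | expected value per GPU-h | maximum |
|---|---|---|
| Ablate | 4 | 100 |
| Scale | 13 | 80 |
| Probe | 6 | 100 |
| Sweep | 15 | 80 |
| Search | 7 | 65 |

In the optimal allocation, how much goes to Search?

Rank by expected value per GPU-h: Sweep 15 > Scale 13 > Search 7 > Probe 6 > Ablate 4.
Sweep takes 80 to reach its cap of 80 — 115 left.
Give Scale 80 to hit its cap of 80 — 35 left.
Only 35 left; Search takes them to reach 35.

35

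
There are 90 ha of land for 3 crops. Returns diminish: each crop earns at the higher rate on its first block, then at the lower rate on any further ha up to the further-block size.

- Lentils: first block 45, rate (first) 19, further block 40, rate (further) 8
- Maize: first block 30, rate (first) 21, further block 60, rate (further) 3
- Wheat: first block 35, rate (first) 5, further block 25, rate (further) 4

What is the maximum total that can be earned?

Order all 6 blocks by rate: Maize/T1 21 > Lentils/T1 19 > Lentils/T2 8 > Wheat/T1 5 > Wheat/T2 4 > Maize/T2 3.
Maize/T1 (21): +30 ; 60 left.
Fill Lentils T1 block (45 at 19) ; 15 left.
15 remain; put them into Lentils T2 at 8.
Total = 21×30 + 19×45 + 8×15 = 1605.

1605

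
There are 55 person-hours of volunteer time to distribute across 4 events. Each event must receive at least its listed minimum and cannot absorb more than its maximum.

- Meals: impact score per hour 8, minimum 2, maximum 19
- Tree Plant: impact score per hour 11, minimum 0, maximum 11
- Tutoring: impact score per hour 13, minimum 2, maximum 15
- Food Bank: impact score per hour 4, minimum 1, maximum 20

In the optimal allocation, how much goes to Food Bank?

Meeting every minimum uses 2+0+2+1 = 5 person-hours, leaving 50.
Highest impact score per hour first: Tutoring 13 > Tree Plant 11 > Meals 8 > Food Bank 4.
Tutoring takes 13 more to reach its cap of 15 ; 37 left.
Tree Plant: +11 to 11 (cap) ; 26 left.
Give Meals 17 more to hit its cap of 19 ; 9 left.
Only 9 left; Food Bank takes them to reach 10.

10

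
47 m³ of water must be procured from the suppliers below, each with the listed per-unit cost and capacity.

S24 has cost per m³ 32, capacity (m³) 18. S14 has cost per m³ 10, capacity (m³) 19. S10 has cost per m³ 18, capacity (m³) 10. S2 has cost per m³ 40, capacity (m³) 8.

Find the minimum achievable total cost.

946

Use suppliers in increasing cost order.
S14 at 10: take all 19 m³ → 28 still needed.
Take 10 from S10 at 18 → need 18 more.
S24 at 32: take all 18 m³ → 0 still needed.
S2: unused.
Cost = 19×10 + 10×18 + 18×32 = 946.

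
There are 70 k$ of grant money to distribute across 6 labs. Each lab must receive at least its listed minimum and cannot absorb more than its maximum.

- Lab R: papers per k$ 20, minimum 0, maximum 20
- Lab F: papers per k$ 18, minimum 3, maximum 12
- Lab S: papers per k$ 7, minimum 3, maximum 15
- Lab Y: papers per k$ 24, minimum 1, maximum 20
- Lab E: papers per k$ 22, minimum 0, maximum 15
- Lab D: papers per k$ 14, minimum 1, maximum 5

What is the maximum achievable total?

1443

Meeting every minimum uses 0+3+3+1+0+1 = 8 k$, leaving 62.
Rank by papers per k$: Lab Y 24 > Lab E 22 > Lab R 20 > Lab F 18 > Lab D 14 > Lab S 7.
Lab Y: +19 to 20 (cap) — 43 left.
Lab E: +15 to 15 (cap) — 28 left.
Lab R: +20 to 20 (cap) — 8 left.
Lab F has room for 9 more but only 8 remain, so it gets 11.
Total = 20×20 + 18×11 + 7×3 + 24×20 + 22×15 + 14×1 = 1443.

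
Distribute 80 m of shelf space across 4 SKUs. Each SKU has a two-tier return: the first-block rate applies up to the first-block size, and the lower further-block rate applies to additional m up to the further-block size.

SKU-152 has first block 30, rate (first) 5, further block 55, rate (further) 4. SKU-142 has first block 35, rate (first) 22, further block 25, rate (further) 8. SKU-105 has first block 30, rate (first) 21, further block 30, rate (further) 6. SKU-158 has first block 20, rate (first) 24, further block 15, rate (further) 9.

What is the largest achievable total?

Treat each block as its own option and order by rate: SKU-158/tier1 24 > SKU-142/tier1 22 > SKU-105/tier1 21 > SKU-158/tier2 9 > SKU-142/tier2 8 > SKU-105/tier2 6 > SKU-152/tier1 5 > SKU-152/tier2 4.
SKU-158 tier1 at 24: fill all 20 → 60 left.
SKU-142 tier1 at 22: fill all 35 → 25 left.
25 remain; put them into SKU-105 tier1 at 21.
Total = 24×20 + 22×35 + 21×25 = 1775.

1775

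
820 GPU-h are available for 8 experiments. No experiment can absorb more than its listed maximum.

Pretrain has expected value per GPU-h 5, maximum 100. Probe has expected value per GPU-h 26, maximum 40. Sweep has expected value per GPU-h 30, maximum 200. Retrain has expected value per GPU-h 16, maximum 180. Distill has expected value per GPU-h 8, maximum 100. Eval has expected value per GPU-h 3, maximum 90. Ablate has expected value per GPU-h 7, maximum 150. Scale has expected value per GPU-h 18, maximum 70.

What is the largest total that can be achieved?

13430

Highest expected value per GPU-h first: Sweep 30 > Probe 26 > Scale 18 > Retrain 16 > Distill 8 > Ablate 7 > Pretrain 5 > Eval 3.
Sweep takes 200 to reach its cap of 200 ; 620 left.
Probe takes 40 to reach its cap of 40 ; 580 left.
Give Scale 70 to hit its cap of 70 ; 510 left.
Retrain takes 180 to reach its cap of 180 ; 330 left.
Distill: +100 to 100 (cap) ; 230 left.
Ablate: +150 to 150 (cap) ; 80 left.
Only 80 left; Pretrain takes them to reach 80.
Total = 5×80 + 26×40 + 30×200 + 16×180 + 8×100 + 7×150 + 18×70 = 13430.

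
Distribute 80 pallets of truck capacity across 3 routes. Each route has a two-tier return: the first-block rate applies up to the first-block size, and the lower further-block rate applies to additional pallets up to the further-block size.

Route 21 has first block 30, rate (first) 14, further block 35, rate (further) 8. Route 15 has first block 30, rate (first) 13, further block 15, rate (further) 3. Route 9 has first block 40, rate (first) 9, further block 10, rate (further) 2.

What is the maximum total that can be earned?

990

Rank every tier by rate: Route 21/T1 14 > Route 15/T1 13 > Route 9/T1 9 > Route 21/T2 8 > Route 15/T2 3 > Route 9/T2 2.
Fill Route 21 T1 block (30 at 14) — 50 left.
Route 15 T1 at 13: fill all 30 — 20 left.
20 remain; put them into Route 9 T1 at 9.
Total = 14×30 + 13×30 + 9×20 = 990.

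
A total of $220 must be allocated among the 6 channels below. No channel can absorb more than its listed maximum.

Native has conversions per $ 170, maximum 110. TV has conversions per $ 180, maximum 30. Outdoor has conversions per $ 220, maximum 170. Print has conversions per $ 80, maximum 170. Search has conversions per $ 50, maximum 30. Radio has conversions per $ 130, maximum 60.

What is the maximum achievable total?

Order the channels by conversions per $: Outdoor 220 > TV 180 > Native 170 > Radio 130 > Print 80 > Search 50.
Outdoor: +170 to 170 (cap) ; 50 left.
TV: +30 to 30 (cap) ; 20 left.
Native: +20 (room for 110) → 20. Pool exhausted.
Total = 170×20 + 180×30 + 220×170 = 46200.

46200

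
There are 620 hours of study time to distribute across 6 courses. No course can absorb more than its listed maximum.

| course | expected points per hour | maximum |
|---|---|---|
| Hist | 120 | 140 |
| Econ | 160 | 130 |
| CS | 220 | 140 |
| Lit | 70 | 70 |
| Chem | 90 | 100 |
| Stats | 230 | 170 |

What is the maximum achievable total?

111100

Rank by expected points per hour: Stats 230 > CS 220 > Econ 160 > Hist 120 > Chem 90 > Lit 70.
Stats: +170 to 170 (cap) — 450 left.
CS takes 140 to reach its cap of 140 — 310 left.
Econ: +130 to 130 (cap) — 180 left.
Give Hist 140 to hit its cap of 140 — 40 left.
Chem: +40 (room for 100) → 40. Pool exhausted.
Total = 120×140 + 160×130 + 220×140 + 90×40 + 230×170 = 111100.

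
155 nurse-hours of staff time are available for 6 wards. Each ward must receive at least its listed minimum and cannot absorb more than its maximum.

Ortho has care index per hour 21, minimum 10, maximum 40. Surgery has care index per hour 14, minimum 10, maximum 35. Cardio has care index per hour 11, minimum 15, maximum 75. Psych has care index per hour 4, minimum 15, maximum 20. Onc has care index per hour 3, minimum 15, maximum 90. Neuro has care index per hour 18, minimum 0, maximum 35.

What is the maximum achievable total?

2230

Meeting every minimum uses 10+10+15+15+15+0 = 65 nurse-hours, leaving 90.
Rank by care index per hour: Ortho 21 > Neuro 18 > Surgery 14 > Cardio 11 > Psych 4 > Onc 3.
Ortho takes 30 more to reach its cap of 40 → 60 left.
Neuro takes 35 more to reach its cap of 35 → 25 left.
Give Surgery 25 more to hit its cap of 35 → 0 left.
Total = 21×40 + 14×35 + 11×15 + 4×15 + 3×15 + 18×35 = 2230.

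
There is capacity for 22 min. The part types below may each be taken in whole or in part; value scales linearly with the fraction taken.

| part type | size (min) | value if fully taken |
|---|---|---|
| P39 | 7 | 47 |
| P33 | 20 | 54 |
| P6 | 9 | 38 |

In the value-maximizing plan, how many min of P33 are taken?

6

Best value per unit of size first: P39 47/7≈6.71, P6 38/9≈4.22, P33 54/20≈2.7.
Take all of P39 (7 min, value 47) → 15 min left.
All 9 min of P6 fit (value 38) → 6 remain.
Only 6 min remain; take 6/20 of P33 for value 54×6/20 = 16.2.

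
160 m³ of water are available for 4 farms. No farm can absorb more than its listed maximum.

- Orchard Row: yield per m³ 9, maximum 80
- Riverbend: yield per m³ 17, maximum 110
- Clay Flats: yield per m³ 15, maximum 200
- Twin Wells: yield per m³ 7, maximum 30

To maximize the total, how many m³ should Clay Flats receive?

50

Order the farms by yield per m³: Riverbend 17 > Clay Flats 15 > Orchard Row 9 > Twin Wells 7.
Riverbend: +110 to 110 (cap) — 50 left.
Only 50 left; Clay Flats takes them to reach 50.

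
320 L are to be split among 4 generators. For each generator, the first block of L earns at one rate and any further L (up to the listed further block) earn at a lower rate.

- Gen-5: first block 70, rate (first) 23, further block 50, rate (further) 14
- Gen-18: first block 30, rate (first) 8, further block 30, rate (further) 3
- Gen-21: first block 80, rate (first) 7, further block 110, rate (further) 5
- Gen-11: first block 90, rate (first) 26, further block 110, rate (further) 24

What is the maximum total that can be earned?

Rank every tier by rate: Gen-11/first 26 > Gen-11/second 24 > Gen-5/first 23 > Gen-5/second 14 > Gen-18/first 8 > Gen-21/first 7 > Gen-21/second 5 > Gen-18/second 3.
Fill Gen-11 first block (90 at 26) ; 230 left.
Fill Gen-11 second block (110 at 24) ; 120 left.
Gen-5/first (23): +70 ; 50 left.
Gen-5 second at 14: fill all 50 ; 0 left.
Total = 26×90 + 24×110 + 23×70 + 14×50 = 7290.

7290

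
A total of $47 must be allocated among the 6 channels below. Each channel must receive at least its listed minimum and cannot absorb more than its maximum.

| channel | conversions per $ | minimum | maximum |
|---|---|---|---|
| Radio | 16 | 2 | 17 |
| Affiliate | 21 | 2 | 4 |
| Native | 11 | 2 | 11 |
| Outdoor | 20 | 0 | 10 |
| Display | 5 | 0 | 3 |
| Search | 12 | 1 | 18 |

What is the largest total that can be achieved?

Meeting every minimum uses 2+2+2+0+0+1 = 7 $, leaving 40.
Rank by conversions per $: Affiliate 21 > Outdoor 20 > Radio 16 > Search 12 > Native 11 > Display 5.
Affiliate: +2 to 4 (cap) — 38 left.
Outdoor takes 10 more to reach its cap of 10 — 28 left.
Give Radio 15 more to hit its cap of 17 — 13 left.
Only 13 left; Search takes them to reach 14.
Total = 16×17 + 21×4 + 11×2 + 20×10 + 12×14 = 746.

746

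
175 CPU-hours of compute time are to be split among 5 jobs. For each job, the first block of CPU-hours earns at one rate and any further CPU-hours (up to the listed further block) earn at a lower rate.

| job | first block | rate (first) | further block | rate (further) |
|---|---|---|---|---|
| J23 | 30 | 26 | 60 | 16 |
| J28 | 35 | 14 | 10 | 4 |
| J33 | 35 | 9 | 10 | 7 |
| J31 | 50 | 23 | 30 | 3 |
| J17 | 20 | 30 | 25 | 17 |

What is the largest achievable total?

3755

Treat each block as its own option and order by rate: J17/T1 30 > J23/T1 26 > J31/T1 23 > J17/T2 17 > J23/T2 16 > J28/T1 14 > J33/T1 9 > J33/T2 7 > J28/T2 4 > J31/T2 3.
Fill J17 T1 block (20 at 30) ; 155 left.
J23 T1 at 26: fill all 30 ; 125 left.
Fill J31 T1 block (50 at 23) ; 75 left.
J17/T2 (17): +25 ; 50 left.
50 remain; put them into J23 T2 at 16.
Total = 30×20 + 26×30 + 23×50 + 17×25 + 16×50 = 3755.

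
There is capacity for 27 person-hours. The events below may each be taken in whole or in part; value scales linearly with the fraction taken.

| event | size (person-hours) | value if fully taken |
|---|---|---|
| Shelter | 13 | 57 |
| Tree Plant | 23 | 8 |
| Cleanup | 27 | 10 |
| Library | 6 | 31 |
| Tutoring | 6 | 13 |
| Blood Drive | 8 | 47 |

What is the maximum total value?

Sort by value density: Blood Drive 47/8≈5.88, Library 31/6≈5.17, Shelter 57/13≈4.38, Tutoring 13/6≈2.17, Cleanup 10/27≈0.37, Tree Plant 8/23≈0.348.
Take all of Blood Drive (8 person-hours, value 47) — 19 person-hours left.
All 6 person-hours of Library fit (value 31) — 13 remain.
Shelter: take in full, 13 person-hours for value 57 — 0 left.
Total value = 135.

135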